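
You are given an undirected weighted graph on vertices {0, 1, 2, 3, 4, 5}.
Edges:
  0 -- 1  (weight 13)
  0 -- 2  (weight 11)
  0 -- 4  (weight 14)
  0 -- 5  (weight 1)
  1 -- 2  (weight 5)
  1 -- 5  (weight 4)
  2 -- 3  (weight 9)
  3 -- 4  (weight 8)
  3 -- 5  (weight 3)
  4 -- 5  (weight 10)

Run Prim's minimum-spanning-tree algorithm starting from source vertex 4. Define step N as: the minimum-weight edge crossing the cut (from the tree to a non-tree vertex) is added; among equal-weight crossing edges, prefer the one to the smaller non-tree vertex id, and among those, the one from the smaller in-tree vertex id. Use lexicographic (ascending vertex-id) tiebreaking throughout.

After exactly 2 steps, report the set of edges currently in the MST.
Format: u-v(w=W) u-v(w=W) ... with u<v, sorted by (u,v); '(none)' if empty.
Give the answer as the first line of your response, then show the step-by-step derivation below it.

3-4(w=8) 3-5(w=3)

step 1: add edge 3-4 (w=8); MST = {3-4(w=8)}
step 2: add edge 3-5 (w=3); MST = {3-4(w=8) 3-5(w=3)}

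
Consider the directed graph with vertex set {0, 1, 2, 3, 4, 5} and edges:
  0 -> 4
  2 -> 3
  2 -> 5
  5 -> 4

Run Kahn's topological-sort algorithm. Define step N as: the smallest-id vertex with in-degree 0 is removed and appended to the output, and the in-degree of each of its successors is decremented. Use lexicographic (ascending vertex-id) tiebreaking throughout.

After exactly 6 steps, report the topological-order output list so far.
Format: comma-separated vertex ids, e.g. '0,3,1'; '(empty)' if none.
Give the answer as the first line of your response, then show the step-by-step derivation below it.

0,1,2,3,5,4

step 1: output 0; order=[0]; indeg=(0,0,0,1,1,1)
step 2: output 1; order=[0,1]; indeg=(0,0,0,1,1,1)
step 3: output 2; order=[0,1,2]; indeg=(0,0,0,0,1,0)
step 4: output 3; order=[0,1,2,3]; indeg=(0,0,0,0,1,0)
step 5: output 5; order=[0,1,2,3,5]; indeg=(0,0,0,0,0,0)
step 6: output 4; order=[0,1,2,3,5,4]; indeg=(0,0,0,0,0,0)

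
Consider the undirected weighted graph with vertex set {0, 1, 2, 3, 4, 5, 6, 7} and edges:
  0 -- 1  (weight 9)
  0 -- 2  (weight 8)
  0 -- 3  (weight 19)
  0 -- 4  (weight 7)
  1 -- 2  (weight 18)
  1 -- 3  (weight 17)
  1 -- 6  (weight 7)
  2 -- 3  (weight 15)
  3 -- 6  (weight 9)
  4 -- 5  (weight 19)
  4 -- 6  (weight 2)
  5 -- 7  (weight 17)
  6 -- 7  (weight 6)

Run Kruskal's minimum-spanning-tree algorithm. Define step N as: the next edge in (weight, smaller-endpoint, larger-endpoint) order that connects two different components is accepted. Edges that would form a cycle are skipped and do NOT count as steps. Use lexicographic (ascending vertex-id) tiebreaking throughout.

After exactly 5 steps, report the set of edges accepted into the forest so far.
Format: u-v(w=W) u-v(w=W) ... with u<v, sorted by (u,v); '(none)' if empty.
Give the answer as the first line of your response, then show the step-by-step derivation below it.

0-2(w=8) 0-4(w=7) 1-6(w=7) 4-6(w=2) 6-7(w=6)

step 1: add edge 4-6 (w=2); MST = {4-6(w=2)}
step 2: add edge 6-7 (w=6); MST = {4-6(w=2) 6-7(w=6)}
step 3: add edge 0-4 (w=7); MST = {0-4(w=7) 4-6(w=2) 6-7(w=6)}
step 4: add edge 1-6 (w=7); MST = {0-4(w=7) 1-6(w=7) 4-6(w=2) 6-7(w=6)}
step 5: add edge 0-2 (w=8); MST = {0-2(w=8) 0-4(w=7) 1-6(w=7) 4-6(w=2) 6-7(w=6)}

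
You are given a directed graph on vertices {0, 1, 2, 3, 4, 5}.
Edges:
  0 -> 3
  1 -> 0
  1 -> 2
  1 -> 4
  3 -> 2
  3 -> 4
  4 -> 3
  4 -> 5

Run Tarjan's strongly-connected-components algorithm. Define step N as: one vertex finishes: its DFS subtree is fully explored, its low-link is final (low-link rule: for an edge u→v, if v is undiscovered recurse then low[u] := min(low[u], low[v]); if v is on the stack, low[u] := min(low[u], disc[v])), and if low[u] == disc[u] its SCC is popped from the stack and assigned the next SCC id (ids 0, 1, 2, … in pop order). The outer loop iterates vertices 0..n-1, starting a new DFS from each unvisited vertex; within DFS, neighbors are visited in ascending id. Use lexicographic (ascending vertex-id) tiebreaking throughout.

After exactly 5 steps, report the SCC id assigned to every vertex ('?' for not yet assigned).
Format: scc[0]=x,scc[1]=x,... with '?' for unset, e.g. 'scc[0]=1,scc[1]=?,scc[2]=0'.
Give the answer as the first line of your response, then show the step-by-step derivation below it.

scc[0]=3,scc[1]=?,scc[2]=0,scc[3]=2,scc[4]=2,scc[5]=1

step 1: low=(low[0]=0,low[1]=?,low[2]=2,low[3]=1,low[4]=?,low[5]=?); scc=(scc[0]=?,scc[1]=?,scc[2]=0,scc[3]=?,scc[4]=?,scc[5]=?)
step 2: low=(low[0]=0,low[1]=?,low[2]=2,low[3]=1,low[4]=1,low[5]=4); scc=(scc[0]=?,scc[1]=?,scc[2]=0,scc[3]=?,scc[4]=?,scc[5]=1)
step 3: low=(low[0]=0,low[1]=?,low[2]=2,low[3]=1,low[4]=1,low[5]=4); scc=(scc[0]=?,scc[1]=?,scc[2]=0,scc[3]=?,scc[4]=?,scc[5]=1)
step 4: low=(low[0]=0,low[1]=?,low[2]=2,low[3]=1,low[4]=1,low[5]=4); scc=(scc[0]=?,scc[1]=?,scc[2]=0,scc[3]=2,scc[4]=2,scc[5]=1)
step 5: low=(low[0]=0,low[1]=?,low[2]=2,low[3]=1,low[4]=1,low[5]=4); scc=(scc[0]=3,scc[1]=?,scc[2]=0,scc[3]=2,scc[4]=2,scc[5]=1)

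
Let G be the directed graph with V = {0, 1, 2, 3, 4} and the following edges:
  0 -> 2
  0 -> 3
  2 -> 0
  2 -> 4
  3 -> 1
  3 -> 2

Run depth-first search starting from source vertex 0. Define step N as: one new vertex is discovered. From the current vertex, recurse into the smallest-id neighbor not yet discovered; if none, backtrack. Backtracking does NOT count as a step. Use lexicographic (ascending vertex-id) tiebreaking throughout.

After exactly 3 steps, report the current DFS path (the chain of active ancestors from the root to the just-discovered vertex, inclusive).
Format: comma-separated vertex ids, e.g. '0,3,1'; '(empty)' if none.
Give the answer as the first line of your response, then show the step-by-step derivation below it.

0,2,4

step 1: discover 0; path=0; order=0
step 2: discover 2; path=0>2; order=0,2
step 3: discover 4; path=0>2>4; order=0,2,4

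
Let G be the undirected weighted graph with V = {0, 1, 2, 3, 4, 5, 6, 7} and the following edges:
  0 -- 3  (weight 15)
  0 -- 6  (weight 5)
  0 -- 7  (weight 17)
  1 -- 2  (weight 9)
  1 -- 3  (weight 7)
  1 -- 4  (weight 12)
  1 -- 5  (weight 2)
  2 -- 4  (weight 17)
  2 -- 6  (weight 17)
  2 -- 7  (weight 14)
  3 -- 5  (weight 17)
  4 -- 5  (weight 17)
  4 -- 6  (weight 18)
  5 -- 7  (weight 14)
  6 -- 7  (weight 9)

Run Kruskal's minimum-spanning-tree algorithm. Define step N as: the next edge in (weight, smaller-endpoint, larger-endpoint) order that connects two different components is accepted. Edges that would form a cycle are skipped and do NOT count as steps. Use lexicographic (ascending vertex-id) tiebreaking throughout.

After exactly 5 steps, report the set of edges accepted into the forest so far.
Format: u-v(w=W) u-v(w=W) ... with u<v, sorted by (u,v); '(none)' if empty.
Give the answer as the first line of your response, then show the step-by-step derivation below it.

0-6(w=5) 1-2(w=9) 1-3(w=7) 1-5(w=2) 6-7(w=9)

step 1: add edge 1-5 (w=2); MST = {1-5(w=2)}
step 2: add edge 0-6 (w=5); MST = {0-6(w=5) 1-5(w=2)}
step 3: add edge 1-3 (w=7); MST = {0-6(w=5) 1-3(w=7) 1-5(w=2)}
step 4: add edge 1-2 (w=9); MST = {0-6(w=5) 1-2(w=9) 1-3(w=7) 1-5(w=2)}
step 5: add edge 6-7 (w=9); MST = {0-6(w=5) 1-2(w=9) 1-3(w=7) 1-5(w=2) 6-7(w=9)}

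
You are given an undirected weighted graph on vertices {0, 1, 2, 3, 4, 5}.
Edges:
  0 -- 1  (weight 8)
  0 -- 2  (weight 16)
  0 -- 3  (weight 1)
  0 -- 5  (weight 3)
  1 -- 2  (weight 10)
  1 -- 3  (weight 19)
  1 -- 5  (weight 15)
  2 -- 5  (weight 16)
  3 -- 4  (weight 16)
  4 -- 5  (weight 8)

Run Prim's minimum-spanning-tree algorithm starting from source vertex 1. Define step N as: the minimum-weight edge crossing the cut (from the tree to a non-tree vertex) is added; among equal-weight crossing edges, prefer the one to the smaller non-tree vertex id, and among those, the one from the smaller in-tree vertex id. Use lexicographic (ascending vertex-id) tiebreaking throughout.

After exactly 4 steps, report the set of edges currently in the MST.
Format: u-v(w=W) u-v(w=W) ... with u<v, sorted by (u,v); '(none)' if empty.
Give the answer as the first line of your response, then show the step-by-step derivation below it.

0-1(w=8) 0-3(w=1) 0-5(w=3) 4-5(w=8)

step 1: add edge 0-1 (w=8); MST = {0-1(w=8)}
step 2: add edge 0-3 (w=1); MST = {0-1(w=8) 0-3(w=1)}
step 3: add edge 0-5 (w=3); MST = {0-1(w=8) 0-3(w=1) 0-5(w=3)}
step 4: add edge 4-5 (w=8); MST = {0-1(w=8) 0-3(w=1) 0-5(w=3) 4-5(w=8)}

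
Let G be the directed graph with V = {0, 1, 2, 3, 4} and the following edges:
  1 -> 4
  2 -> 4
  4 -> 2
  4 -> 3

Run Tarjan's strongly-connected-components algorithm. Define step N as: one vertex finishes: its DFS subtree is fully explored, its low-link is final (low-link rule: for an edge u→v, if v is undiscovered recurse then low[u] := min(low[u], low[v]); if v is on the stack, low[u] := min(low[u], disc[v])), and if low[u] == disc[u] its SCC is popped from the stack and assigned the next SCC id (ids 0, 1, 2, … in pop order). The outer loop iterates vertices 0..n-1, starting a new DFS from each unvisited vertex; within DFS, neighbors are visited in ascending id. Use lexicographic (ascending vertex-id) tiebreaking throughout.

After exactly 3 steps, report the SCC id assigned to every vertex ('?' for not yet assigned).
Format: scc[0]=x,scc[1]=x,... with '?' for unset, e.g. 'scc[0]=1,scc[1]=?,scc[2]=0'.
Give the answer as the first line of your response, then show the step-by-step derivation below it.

scc[0]=0,scc[1]=?,scc[2]=?,scc[3]=1,scc[4]=?

step 1: low=(low[0]=0,low[1]=?,low[2]=?,low[3]=?,low[4]=?); scc=(scc[0]=0,scc[1]=?,scc[2]=?,scc[3]=?,scc[4]=?)
step 2: low=(low[0]=0,low[1]=1,low[2]=2,low[3]=?,low[4]=2); scc=(scc[0]=0,scc[1]=?,scc[2]=?,scc[3]=?,scc[4]=?)
step 3: low=(low[0]=0,low[1]=1,low[2]=2,low[3]=4,low[4]=2); scc=(scc[0]=0,scc[1]=?,scc[2]=?,scc[3]=1,scc[4]=?)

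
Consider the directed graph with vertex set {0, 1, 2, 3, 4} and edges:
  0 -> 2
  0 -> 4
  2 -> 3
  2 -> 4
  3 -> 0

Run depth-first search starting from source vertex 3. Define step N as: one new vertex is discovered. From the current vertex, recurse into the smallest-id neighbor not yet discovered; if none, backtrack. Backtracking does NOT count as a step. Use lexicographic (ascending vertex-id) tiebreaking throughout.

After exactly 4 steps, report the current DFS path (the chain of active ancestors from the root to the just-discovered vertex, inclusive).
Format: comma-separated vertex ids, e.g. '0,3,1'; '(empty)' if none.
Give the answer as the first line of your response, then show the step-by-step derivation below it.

3,0,2,4

step 1: discover 3; path=3; order=3
step 2: discover 0; path=3>0; order=3,0
step 3: discover 2; path=3>0>2; order=3,0,2
step 4: discover 4; path=3>0>2>4; order=3,0,2,4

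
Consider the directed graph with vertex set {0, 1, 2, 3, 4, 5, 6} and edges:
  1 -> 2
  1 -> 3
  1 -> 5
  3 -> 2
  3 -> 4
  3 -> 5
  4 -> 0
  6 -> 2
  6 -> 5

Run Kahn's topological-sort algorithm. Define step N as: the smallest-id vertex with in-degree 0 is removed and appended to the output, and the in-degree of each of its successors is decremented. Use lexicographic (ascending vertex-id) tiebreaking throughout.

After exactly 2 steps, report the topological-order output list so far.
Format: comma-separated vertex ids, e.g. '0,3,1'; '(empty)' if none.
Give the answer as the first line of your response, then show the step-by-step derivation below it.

1,3

step 1: output 1; order=[1]; indeg=(1,0,2,0,1,2,0)
step 2: output 3; order=[1,3]; indeg=(1,0,1,0,0,1,0)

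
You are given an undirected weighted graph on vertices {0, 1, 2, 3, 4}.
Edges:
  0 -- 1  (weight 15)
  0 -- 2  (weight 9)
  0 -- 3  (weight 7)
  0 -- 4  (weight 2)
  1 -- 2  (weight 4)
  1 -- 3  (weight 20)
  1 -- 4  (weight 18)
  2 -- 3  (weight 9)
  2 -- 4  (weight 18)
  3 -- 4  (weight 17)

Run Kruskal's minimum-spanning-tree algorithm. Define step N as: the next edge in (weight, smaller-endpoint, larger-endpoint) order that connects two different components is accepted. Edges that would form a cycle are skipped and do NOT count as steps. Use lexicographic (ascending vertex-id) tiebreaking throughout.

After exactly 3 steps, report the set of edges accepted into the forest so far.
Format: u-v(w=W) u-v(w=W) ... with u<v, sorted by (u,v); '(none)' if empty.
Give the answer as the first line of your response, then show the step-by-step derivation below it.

0-3(w=7) 0-4(w=2) 1-2(w=4)

step 1: add edge 0-4 (w=2); MST = {0-4(w=2)}
step 2: add edge 1-2 (w=4); MST = {0-4(w=2) 1-2(w=4)}
step 3: add edge 0-3 (w=7); MST = {0-3(w=7) 0-4(w=2) 1-2(w=4)}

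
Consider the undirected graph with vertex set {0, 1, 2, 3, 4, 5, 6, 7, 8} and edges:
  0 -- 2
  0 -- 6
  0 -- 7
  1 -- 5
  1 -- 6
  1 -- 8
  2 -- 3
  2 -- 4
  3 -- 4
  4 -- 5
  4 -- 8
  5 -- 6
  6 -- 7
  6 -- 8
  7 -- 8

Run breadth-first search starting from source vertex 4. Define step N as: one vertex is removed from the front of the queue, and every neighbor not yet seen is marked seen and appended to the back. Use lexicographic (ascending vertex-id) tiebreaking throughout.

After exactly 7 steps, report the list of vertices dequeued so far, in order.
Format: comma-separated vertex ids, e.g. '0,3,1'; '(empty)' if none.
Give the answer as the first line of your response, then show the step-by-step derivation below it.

4,2,3,5,8,0,1

step 1: dequeue 4; queue=[2,3,5,8]; order=4
step 2: dequeue 2; queue=[3,5,8,0]; order=4,2
step 3: dequeue 3; queue=[5,8,0]; order=4,2,3
step 4: dequeue 5; queue=[8,0,1,6]; order=4,2,3,5
step 5: dequeue 8; queue=[0,1,6,7]; order=4,2,3,5,8
step 6: dequeue 0; queue=[1,6,7]; order=4,2,3,5,8,0
step 7: dequeue 1; queue=[6,7]; order=4,2,3,5,8,0,1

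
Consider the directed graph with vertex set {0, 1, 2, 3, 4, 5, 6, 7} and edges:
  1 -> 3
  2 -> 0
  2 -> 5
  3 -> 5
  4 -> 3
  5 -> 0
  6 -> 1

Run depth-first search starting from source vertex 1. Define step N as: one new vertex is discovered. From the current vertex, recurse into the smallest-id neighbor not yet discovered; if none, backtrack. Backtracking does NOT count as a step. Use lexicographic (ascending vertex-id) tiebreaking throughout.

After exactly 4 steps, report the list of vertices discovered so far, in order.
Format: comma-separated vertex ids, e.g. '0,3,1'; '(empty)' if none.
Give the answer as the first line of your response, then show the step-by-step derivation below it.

1,3,5,0

step 1: discover 1; path=1; order=1
step 2: discover 3; path=1>3; order=1,3
step 3: discover 5; path=1>3>5; order=1,3,5
step 4: discover 0; path=1>3>5>0; order=1,3,5,0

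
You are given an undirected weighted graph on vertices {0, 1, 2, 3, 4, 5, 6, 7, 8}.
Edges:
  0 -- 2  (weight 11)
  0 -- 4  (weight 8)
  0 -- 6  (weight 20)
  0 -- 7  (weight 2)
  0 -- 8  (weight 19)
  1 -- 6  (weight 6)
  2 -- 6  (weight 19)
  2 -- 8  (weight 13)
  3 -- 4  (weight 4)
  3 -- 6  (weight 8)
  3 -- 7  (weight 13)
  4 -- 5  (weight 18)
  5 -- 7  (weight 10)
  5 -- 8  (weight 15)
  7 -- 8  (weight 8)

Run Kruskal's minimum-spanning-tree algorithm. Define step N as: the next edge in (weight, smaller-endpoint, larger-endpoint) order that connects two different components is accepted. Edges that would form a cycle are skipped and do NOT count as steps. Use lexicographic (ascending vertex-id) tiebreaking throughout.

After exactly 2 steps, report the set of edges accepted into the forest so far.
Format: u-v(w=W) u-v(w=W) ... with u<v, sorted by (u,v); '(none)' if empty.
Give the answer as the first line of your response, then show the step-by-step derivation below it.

0-7(w=2) 3-4(w=4)

step 1: add edge 0-7 (w=2); MST = {0-7(w=2)}
step 2: add edge 3-4 (w=4); MST = {0-7(w=2) 3-4(w=4)}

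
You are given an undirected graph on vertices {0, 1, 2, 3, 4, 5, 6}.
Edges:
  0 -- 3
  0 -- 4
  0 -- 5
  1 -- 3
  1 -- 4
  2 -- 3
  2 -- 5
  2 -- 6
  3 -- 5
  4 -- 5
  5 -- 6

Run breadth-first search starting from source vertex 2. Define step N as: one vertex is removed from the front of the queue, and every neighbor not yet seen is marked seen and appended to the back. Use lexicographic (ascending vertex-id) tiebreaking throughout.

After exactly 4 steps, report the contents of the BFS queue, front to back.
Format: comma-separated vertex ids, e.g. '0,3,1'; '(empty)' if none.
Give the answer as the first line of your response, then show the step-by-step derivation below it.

0,1,4

step 1: dequeue 2; queue=[3,5,6]; order=2
step 2: dequeue 3; queue=[5,6,0,1]; order=2,3
step 3: dequeue 5; queue=[6,0,1,4]; order=2,3,5
step 4: dequeue 6; queue=[0,1,4]; order=2,3,5,6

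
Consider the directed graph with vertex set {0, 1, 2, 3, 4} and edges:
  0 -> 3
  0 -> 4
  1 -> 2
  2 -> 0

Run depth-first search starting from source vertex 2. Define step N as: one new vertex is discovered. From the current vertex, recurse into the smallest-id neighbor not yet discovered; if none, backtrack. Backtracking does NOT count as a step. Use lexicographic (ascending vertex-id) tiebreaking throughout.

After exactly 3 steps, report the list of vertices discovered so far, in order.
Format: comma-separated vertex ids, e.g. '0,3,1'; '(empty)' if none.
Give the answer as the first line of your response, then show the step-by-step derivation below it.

2,0,3

step 1: discover 2; path=2; order=2
step 2: discover 0; path=2>0; order=2,0
step 3: discover 3; path=2>0>3; order=2,0,3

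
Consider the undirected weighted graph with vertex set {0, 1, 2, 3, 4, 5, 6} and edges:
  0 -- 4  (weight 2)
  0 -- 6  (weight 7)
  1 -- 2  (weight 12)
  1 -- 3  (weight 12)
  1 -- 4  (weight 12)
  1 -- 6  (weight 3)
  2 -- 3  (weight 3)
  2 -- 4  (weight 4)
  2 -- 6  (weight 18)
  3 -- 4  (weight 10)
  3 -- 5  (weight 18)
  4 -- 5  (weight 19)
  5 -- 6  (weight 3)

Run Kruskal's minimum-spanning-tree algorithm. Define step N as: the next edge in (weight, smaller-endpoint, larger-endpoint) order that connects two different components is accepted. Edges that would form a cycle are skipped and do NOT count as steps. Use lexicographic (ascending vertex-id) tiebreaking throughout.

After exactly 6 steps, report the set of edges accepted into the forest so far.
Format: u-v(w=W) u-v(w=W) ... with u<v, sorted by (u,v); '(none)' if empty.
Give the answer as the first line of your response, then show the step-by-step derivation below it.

0-4(w=2) 0-6(w=7) 1-6(w=3) 2-3(w=3) 2-4(w=4) 5-6(w=3)

step 1: add edge 0-4 (w=2); MST = {0-4(w=2)}
step 2: add edge 1-6 (w=3); MST = {0-4(w=2) 1-6(w=3)}
step 3: add edge 2-3 (w=3); MST = {0-4(w=2) 1-6(w=3) 2-3(w=3)}
step 4: add edge 5-6 (w=3); MST = {0-4(w=2) 1-6(w=3) 2-3(w=3) 5-6(w=3)}
step 5: add edge 2-4 (w=4); MST = {0-4(w=2) 1-6(w=3) 2-3(w=3) 2-4(w=4) 5-6(w=3)}
step 6: add edge 0-6 (w=7); MST = {0-4(w=2) 0-6(w=7) 1-6(w=3) 2-3(w=3) 2-4(w=4) 5-6(w=3)}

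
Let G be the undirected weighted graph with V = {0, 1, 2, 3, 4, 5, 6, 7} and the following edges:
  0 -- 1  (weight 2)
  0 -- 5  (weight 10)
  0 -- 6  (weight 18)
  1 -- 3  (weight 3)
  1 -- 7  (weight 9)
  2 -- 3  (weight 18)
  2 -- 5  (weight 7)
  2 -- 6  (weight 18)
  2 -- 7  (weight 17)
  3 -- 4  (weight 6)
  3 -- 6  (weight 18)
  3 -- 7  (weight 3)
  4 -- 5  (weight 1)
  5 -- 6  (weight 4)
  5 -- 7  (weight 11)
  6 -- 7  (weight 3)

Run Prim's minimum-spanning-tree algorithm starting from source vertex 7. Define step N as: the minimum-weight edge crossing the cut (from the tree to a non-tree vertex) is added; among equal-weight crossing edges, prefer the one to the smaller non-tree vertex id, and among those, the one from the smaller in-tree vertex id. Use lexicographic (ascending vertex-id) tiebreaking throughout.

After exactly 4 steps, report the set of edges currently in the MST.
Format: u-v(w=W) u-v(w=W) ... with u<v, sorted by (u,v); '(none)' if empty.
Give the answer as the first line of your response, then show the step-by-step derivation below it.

0-1(w=2) 1-3(w=3) 3-7(w=3) 6-7(w=3)

step 1: add edge 3-7 (w=3); MST = {3-7(w=3)}
step 2: add edge 1-3 (w=3); MST = {1-3(w=3) 3-7(w=3)}
step 3: add edge 0-1 (w=2); MST = {0-1(w=2) 1-3(w=3) 3-7(w=3)}
step 4: add edge 6-7 (w=3); MST = {0-1(w=2) 1-3(w=3) 3-7(w=3) 6-7(w=3)}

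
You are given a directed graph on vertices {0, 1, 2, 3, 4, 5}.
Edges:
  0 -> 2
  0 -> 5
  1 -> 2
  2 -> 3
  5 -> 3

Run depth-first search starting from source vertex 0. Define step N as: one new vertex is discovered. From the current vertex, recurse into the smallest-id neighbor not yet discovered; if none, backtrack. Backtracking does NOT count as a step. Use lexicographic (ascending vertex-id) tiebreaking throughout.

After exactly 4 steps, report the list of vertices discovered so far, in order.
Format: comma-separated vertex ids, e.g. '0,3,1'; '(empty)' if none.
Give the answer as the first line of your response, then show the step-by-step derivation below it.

0,2,3,5

step 1: discover 0; path=0; order=0
step 2: discover 2; path=0>2; order=0,2
step 3: discover 3; path=0>2>3; order=0,2,3
step 4: discover 5; path=0>5; order=0,2,3,5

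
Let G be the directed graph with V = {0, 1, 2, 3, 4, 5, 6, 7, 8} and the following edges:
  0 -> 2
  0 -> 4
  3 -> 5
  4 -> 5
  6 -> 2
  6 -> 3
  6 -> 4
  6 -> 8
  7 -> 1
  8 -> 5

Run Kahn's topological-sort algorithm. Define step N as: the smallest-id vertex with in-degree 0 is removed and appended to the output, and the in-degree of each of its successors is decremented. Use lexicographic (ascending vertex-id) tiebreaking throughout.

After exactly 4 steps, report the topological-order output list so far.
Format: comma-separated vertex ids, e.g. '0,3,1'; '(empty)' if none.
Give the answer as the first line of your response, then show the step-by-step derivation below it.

0,6,2,3

step 1: output 0; order=[0]; indeg=(0,1,1,1,1,3,0,0,1)
step 2: output 6; order=[0,6]; indeg=(0,1,0,0,0,3,0,0,0)
step 3: output 2; order=[0,6,2]; indeg=(0,1,0,0,0,3,0,0,0)
step 4: output 3; order=[0,6,2,3]; indeg=(0,1,0,0,0,2,0,0,0)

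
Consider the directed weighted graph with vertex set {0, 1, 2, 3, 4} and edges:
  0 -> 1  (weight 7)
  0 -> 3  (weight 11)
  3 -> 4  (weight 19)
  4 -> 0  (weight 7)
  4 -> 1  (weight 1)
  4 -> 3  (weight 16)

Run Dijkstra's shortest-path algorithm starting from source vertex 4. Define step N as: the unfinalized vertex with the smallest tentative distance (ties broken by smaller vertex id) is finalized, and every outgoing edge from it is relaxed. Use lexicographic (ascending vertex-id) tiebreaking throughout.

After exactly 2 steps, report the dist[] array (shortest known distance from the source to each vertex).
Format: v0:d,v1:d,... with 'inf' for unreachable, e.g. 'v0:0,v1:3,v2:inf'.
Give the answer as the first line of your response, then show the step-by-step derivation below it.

v0:7,v1:1,v2:inf,v3:16,v4:0

step 1: dist = v0:7,v1:1,v2:inf,v3:16,v4:0
step 2: dist = v0:7,v1:1,v2:inf,v3:16,v4:0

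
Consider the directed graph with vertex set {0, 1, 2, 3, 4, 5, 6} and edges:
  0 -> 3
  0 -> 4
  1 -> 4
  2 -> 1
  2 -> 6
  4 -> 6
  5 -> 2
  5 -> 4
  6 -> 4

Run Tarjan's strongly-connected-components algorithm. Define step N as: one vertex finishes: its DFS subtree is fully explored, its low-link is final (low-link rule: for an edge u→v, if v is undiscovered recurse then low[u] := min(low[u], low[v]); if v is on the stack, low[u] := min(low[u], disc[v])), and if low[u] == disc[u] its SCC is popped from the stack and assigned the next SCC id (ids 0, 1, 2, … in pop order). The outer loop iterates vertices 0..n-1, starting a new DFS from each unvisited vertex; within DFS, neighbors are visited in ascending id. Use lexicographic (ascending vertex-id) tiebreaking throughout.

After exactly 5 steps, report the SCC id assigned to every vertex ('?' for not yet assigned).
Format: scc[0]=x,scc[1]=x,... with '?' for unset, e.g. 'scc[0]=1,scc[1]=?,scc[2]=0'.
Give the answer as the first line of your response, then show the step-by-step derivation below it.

scc[0]=2,scc[1]=3,scc[2]=?,scc[3]=0,scc[4]=1,scc[5]=?,scc[6]=1

step 1: low=(low[0]=0,low[1]=?,low[2]=?,low[3]=1,low[4]=?,low[5]=?,low[6]=?); scc=(scc[0]=?,scc[1]=?,scc[2]=?,scc[3]=0,scc[4]=?,scc[5]=?,scc[6]=?)
step 2: low=(low[0]=0,low[1]=?,low[2]=?,low[3]=1,low[4]=2,low[5]=?,low[6]=2); scc=(scc[0]=?,scc[1]=?,scc[2]=?,scc[3]=0,scc[4]=?,scc[5]=?,scc[6]=?)
step 3: low=(low[0]=0,low[1]=?,low[2]=?,low[3]=1,low[4]=2,low[5]=?,low[6]=2); scc=(scc[0]=?,scc[1]=?,scc[2]=?,scc[3]=0,scc[4]=1,scc[5]=?,scc[6]=1)
step 4: low=(low[0]=0,low[1]=?,low[2]=?,low[3]=1,low[4]=2,low[5]=?,low[6]=2); scc=(scc[0]=2,scc[1]=?,scc[2]=?,scc[3]=0,scc[4]=1,scc[5]=?,scc[6]=1)
step 5: low=(low[0]=0,low[1]=4,low[2]=?,low[3]=1,low[4]=2,low[5]=?,low[6]=2); scc=(scc[0]=2,scc[1]=3,scc[2]=?,scc[3]=0,scc[4]=1,scc[5]=?,scc[6]=1)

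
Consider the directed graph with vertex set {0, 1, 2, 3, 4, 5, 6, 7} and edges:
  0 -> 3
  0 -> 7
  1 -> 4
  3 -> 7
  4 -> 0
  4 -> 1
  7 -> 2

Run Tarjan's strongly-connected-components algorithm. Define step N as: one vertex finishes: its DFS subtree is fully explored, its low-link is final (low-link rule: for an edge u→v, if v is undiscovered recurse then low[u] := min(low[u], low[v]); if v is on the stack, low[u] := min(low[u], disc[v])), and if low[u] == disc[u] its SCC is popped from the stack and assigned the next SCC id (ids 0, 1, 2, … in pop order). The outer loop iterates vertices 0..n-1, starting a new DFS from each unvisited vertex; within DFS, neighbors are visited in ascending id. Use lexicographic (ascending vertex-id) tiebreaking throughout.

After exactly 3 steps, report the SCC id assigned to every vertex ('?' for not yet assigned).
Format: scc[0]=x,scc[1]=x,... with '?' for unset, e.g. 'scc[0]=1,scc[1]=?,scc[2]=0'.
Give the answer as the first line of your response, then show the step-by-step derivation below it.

scc[0]=?,scc[1]=?,scc[2]=0,scc[3]=2,scc[4]=?,scc[5]=?,scc[6]=?,scc[7]=1

step 1: low=(low[0]=0,low[1]=?,low[2]=3,low[3]=1,low[4]=?,low[5]=?,low[6]=?,low[7]=2); scc=(scc[0]=?,scc[1]=?,scc[2]=0,scc[3]=?,scc[4]=?,scc[5]=?,scc[6]=?,scc[7]=?)
step 2: low=(low[0]=0,low[1]=?,low[2]=3,low[3]=1,low[4]=?,low[5]=?,low[6]=?,low[7]=2); scc=(scc[0]=?,scc[1]=?,scc[2]=0,scc[3]=?,scc[4]=?,scc[5]=?,scc[6]=?,scc[7]=1)
step 3: low=(low[0]=0,low[1]=?,low[2]=3,low[3]=1,low[4]=?,low[5]=?,low[6]=?,low[7]=2); scc=(scc[0]=?,scc[1]=?,scc[2]=0,scc[3]=2,scc[4]=?,scc[5]=?,scc[6]=?,scc[7]=1)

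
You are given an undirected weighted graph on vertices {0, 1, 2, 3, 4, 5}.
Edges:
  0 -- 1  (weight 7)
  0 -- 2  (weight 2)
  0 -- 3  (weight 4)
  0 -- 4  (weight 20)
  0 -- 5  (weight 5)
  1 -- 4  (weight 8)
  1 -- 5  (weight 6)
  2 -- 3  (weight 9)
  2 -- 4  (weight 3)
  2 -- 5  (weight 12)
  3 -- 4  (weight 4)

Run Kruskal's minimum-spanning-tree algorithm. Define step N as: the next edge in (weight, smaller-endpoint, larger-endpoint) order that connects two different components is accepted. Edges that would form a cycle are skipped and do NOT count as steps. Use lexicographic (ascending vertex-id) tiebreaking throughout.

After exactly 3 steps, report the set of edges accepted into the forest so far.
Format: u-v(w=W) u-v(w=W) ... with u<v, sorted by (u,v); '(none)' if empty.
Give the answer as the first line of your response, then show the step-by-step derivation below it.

0-2(w=2) 0-3(w=4) 2-4(w=3)

step 1: add edge 0-2 (w=2); MST = {0-2(w=2)}
step 2: add edge 2-4 (w=3); MST = {0-2(w=2) 2-4(w=3)}
step 3: add edge 0-3 (w=4); MST = {0-2(w=2) 0-3(w=4) 2-4(w=3)}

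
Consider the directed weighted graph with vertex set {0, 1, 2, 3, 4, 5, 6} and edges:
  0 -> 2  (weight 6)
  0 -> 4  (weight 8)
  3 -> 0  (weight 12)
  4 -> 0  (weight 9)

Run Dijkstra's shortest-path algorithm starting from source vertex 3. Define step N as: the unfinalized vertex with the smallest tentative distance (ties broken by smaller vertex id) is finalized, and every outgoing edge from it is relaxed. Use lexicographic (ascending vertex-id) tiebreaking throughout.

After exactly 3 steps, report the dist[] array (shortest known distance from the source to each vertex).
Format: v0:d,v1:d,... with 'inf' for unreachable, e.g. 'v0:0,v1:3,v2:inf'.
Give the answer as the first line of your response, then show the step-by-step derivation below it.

v0:12,v1:inf,v2:18,v3:0,v4:20,v5:inf,v6:inf

step 1: dist = v0:12,v1:inf,v2:inf,v3:0,v4:inf,v5:inf,v6:inf
step 2: dist = v0:12,v1:inf,v2:18,v3:0,v4:20,v5:inf,v6:inf
step 3: dist = v0:12,v1:inf,v2:18,v3:0,v4:20,v5:inf,v6:inf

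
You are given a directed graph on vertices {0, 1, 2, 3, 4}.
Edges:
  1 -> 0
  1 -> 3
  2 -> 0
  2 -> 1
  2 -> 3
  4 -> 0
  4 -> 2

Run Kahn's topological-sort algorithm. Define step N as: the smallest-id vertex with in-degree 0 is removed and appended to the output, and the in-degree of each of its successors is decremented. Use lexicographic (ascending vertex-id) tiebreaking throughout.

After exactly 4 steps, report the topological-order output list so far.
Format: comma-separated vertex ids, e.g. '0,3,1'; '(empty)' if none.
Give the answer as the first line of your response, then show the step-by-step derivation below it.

4,2,1,0

step 1: output 4; order=[4]; indeg=(2,1,0,2,0)
step 2: output 2; order=[4,2]; indeg=(1,0,0,1,0)
step 3: output 1; order=[4,2,1]; indeg=(0,0,0,0,0)
step 4: output 0; order=[4,2,1,0]; indeg=(0,0,0,0,0)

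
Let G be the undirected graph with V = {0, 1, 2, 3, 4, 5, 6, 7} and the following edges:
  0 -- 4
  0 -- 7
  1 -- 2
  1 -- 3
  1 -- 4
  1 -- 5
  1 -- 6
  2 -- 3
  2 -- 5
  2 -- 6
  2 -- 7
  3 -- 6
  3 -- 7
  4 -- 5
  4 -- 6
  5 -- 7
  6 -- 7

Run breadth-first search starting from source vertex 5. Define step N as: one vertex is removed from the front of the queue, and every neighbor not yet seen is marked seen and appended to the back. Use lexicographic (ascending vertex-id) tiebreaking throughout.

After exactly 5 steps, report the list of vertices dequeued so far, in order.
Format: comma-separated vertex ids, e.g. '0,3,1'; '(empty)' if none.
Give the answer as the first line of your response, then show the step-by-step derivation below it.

5,1,2,4,7

step 1: dequeue 5; queue=[1,2,4,7]; order=5
step 2: dequeue 1; queue=[2,4,7,3,6]; order=5,1
step 3: dequeue 2; queue=[4,7,3,6]; order=5,1,2
step 4: dequeue 4; queue=[7,3,6,0]; order=5,1,2,4
step 5: dequeue 7; queue=[3,6,0]; order=5,1,2,4,7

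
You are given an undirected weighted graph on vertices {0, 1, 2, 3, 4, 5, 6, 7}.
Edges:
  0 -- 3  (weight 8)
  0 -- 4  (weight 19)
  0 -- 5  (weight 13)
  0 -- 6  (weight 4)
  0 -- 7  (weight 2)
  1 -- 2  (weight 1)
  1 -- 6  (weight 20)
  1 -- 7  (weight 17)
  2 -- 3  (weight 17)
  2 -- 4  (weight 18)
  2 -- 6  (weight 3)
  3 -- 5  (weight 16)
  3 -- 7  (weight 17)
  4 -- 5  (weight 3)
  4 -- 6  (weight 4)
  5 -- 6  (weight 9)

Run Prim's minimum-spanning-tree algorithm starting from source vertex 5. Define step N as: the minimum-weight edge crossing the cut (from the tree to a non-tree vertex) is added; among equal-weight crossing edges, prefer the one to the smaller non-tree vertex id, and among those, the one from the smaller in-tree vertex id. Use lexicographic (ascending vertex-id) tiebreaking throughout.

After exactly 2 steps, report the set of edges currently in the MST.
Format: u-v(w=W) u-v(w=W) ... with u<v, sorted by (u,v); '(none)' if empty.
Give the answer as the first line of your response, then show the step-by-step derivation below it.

4-5(w=3) 4-6(w=4)

step 1: add edge 4-5 (w=3); MST = {4-5(w=3)}
step 2: add edge 4-6 (w=4); MST = {4-5(w=3) 4-6(w=4)}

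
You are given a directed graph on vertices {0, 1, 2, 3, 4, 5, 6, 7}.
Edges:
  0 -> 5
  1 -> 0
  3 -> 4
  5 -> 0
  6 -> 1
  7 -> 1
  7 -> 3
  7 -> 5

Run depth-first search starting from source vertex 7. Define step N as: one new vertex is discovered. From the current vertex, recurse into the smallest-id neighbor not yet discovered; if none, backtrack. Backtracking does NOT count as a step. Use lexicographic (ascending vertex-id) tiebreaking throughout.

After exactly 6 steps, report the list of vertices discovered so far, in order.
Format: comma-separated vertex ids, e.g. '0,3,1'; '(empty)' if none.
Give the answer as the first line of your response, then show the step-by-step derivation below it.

7,1,0,5,3,4

step 1: discover 7; path=7; order=7
step 2: discover 1; path=7>1; order=7,1
step 3: discover 0; path=7>1>0; order=7,1,0
step 4: discover 5; path=7>1>0>5; order=7,1,0,5
step 5: discover 3; path=7>3; order=7,1,0,5,3
step 6: discover 4; path=7>3>4; order=7,1,0,5,3,4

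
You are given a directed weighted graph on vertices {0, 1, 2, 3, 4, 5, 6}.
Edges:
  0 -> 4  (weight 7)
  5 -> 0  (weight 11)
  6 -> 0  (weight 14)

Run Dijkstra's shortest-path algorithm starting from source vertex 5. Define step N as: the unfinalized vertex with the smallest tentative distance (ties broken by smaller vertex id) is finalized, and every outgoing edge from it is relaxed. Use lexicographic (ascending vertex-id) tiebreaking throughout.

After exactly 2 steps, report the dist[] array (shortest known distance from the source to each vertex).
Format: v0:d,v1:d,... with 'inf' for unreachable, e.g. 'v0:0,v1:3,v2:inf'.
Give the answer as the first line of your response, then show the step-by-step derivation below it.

v0:11,v1:inf,v2:inf,v3:inf,v4:18,v5:0,v6:inf

step 1: dist = v0:11,v1:inf,v2:inf,v3:inf,v4:inf,v5:0,v6:inf
step 2: dist = v0:11,v1:inf,v2:inf,v3:inf,v4:18,v5:0,v6:inf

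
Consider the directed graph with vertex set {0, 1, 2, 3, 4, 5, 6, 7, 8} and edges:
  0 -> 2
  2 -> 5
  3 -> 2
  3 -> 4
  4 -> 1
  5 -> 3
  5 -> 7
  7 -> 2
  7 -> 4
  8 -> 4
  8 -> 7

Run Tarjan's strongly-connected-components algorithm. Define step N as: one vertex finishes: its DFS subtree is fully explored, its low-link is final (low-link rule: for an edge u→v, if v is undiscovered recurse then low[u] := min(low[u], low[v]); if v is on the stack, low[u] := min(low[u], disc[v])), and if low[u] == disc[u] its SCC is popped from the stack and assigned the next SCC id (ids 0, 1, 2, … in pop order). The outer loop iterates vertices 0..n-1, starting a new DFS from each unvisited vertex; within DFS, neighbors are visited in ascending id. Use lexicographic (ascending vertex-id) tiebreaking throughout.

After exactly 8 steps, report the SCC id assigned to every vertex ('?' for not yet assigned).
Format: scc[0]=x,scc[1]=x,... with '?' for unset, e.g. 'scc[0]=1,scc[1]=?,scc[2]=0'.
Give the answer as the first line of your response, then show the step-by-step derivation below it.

scc[0]=3,scc[1]=0,scc[2]=2,scc[3]=2,scc[4]=1,scc[5]=2,scc[6]=4,scc[7]=2,scc[8]=?

step 1: low=(low[0]=0,low[1]=5,low[2]=1,low[3]=1,low[4]=4,low[5]=2,low[6]=?,low[7]=?,low[8]=?); scc=(scc[0]=?,scc[1]=0,scc[2]=?,scc[3]=?,scc[4]=?,scc[5]=?,scc[6]=?,scc[7]=?,scc[8]=?)
step 2: low=(low[0]=0,low[1]=5,low[2]=1,low[3]=1,low[4]=4,low[5]=2,low[6]=?,low[7]=?,low[8]=?); scc=(scc[0]=?,scc[1]=0,scc[2]=?,scc[3]=?,scc[4]=1,scc[5]=?,scc[6]=?,scc[7]=?,scc[8]=?)
step 3: low=(low[0]=0,low[1]=5,low[2]=1,low[3]=1,low[4]=4,low[5]=2,low[6]=?,low[7]=?,low[8]=?); scc=(scc[0]=?,scc[1]=0,scc[2]=?,scc[3]=?,scc[4]=1,scc[5]=?,scc[6]=?,scc[7]=?,scc[8]=?)
step 4: low=(low[0]=0,low[1]=5,low[2]=1,low[3]=1,low[4]=4,low[5]=1,low[6]=?,low[7]=1,low[8]=?); scc=(scc[0]=?,scc[1]=0,scc[2]=?,scc[3]=?,scc[4]=1,scc[5]=?,scc[6]=?,scc[7]=?,scc[8]=?)
step 5: low=(low[0]=0,low[1]=5,low[2]=1,low[3]=1,low[4]=4,low[5]=1,low[6]=?,low[7]=1,low[8]=?); scc=(scc[0]=?,scc[1]=0,scc[2]=?,scc[3]=?,scc[4]=1,scc[5]=?,scc[6]=?,scc[7]=?,scc[8]=?)
step 6: low=(low[0]=0,low[1]=5,low[2]=1,low[3]=1,low[4]=4,low[5]=1,low[6]=?,low[7]=1,low[8]=?); scc=(scc[0]=?,scc[1]=0,scc[2]=2,scc[3]=2,scc[4]=1,scc[5]=2,scc[6]=?,scc[7]=2,scc[8]=?)
step 7: low=(low[0]=0,low[1]=5,low[2]=1,low[3]=1,low[4]=4,low[5]=1,low[6]=?,low[7]=1,low[8]=?); scc=(scc[0]=3,scc[1]=0,scc[2]=2,scc[3]=2,scc[4]=1,scc[5]=2,scc[6]=?,scc[7]=2,scc[8]=?)
step 8: low=(low[0]=0,low[1]=5,low[2]=1,low[3]=1,low[4]=4,low[5]=1,low[6]=7,low[7]=1,low[8]=?); scc=(scc[0]=3,scc[1]=0,scc[2]=2,scc[3]=2,scc[4]=1,scc[5]=2,scc[6]=4,scc[7]=2,scc[8]=?)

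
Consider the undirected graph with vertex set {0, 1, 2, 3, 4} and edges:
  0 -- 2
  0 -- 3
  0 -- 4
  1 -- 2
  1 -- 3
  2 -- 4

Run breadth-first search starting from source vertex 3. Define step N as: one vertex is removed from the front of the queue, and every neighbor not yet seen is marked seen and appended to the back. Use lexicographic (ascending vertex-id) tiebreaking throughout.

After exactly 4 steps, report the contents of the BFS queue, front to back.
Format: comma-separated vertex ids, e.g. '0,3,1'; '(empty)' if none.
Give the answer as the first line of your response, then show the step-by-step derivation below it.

4

step 1: dequeue 3; queue=[0,1]; order=3
step 2: dequeue 0; queue=[1,2,4]; order=3,0
step 3: dequeue 1; queue=[2,4]; order=3,0,1
step 4: dequeue 2; queue=[4]; order=3,0,1,2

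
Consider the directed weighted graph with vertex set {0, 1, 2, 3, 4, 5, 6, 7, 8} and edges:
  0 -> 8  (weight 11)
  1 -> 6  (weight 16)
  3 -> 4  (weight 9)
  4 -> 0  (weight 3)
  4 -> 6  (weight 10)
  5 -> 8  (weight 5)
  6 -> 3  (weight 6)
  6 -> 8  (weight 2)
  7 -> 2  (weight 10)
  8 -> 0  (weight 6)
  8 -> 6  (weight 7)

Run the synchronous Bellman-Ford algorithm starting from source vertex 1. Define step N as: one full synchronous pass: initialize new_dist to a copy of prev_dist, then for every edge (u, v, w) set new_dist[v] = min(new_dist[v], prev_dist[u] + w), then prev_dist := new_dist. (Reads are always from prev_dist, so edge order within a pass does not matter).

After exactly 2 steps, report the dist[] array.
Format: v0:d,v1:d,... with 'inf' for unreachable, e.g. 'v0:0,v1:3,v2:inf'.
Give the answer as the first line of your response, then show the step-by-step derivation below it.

v0:inf,v1:0,v2:inf,v3:22,v4:inf,v5:inf,v6:16,v7:inf,v8:18

step 1: dist = v0:inf,v1:0,v2:inf,v3:inf,v4:inf,v5:inf,v6:16,v7:inf,v8:inf
step 2: dist = v0:inf,v1:0,v2:inf,v3:22,v4:inf,v5:inf,v6:16,v7:inf,v8:18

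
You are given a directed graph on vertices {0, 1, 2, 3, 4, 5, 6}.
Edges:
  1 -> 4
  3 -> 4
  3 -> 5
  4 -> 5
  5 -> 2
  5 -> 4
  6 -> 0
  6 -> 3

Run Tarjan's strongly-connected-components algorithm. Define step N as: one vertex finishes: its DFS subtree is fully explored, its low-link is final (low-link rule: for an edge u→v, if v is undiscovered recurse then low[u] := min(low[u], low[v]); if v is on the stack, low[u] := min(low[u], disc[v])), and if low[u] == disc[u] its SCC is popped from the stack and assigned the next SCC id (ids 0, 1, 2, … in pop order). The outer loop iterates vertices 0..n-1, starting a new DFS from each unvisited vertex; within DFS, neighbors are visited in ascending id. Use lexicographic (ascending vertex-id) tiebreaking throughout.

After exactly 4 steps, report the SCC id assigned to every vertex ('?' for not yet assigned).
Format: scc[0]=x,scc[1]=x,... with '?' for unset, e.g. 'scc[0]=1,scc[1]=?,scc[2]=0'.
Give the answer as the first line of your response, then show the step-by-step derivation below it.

scc[0]=0,scc[1]=?,scc[2]=1,scc[3]=?,scc[4]=2,scc[5]=2,scc[6]=?

step 1: low=(low[0]=0,low[1]=?,low[2]=?,low[3]=?,low[4]=?,low[5]=?,low[6]=?); scc=(scc[0]=0,scc[1]=?,scc[2]=?,scc[3]=?,scc[4]=?,scc[5]=?,scc[6]=?)
step 2: low=(low[0]=0,low[1]=1,low[2]=4,low[3]=?,low[4]=2,low[5]=3,low[6]=?); scc=(scc[0]=0,scc[1]=?,scc[2]=1,scc[3]=?,scc[4]=?,scc[5]=?,scc[6]=?)
step 3: low=(low[0]=0,low[1]=1,low[2]=4,low[3]=?,low[4]=2,low[5]=2,low[6]=?); scc=(scc[0]=0,scc[1]=?,scc[2]=1,scc[3]=?,scc[4]=?,scc[5]=?,scc[6]=?)
step 4: low=(low[0]=0,low[1]=1,low[2]=4,low[3]=?,low[4]=2,low[5]=2,low[6]=?); scc=(scc[0]=0,scc[1]=?,scc[2]=1,scc[3]=?,scc[4]=2,scc[5]=2,scc[6]=?)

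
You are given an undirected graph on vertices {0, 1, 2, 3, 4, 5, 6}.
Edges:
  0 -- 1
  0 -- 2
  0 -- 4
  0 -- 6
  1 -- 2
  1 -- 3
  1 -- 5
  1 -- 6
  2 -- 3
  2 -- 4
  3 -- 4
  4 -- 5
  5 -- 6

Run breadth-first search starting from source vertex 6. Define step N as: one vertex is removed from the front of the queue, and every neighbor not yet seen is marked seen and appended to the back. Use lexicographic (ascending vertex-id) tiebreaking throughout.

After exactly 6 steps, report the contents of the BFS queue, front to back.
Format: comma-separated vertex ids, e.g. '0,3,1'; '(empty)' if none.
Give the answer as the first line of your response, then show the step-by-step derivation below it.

3

step 1: dequeue 6; queue=[0,1,5]; order=6
step 2: dequeue 0; queue=[1,5,2,4]; order=6,0
step 3: dequeue 1; queue=[5,2,4,3]; order=6,0,1
step 4: dequeue 5; queue=[2,4,3]; order=6,0,1,5
step 5: dequeue 2; queue=[4,3]; order=6,0,1,5,2
step 6: dequeue 4; queue=[3]; order=6,0,1,5,2,4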